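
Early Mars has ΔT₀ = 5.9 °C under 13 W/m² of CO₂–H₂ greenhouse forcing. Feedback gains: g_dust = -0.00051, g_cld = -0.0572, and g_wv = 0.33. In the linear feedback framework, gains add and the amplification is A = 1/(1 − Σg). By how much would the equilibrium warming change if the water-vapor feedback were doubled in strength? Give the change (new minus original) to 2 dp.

Original: g = 0.27229, ΔT = 5.9/(1−0.27229) = 8.1076 °C.
With doubled water-vapor: g' = 0.60229, ΔT' = 5.9/(1−0.60229) = 14.8349 °C.
Change = 14.8349 − 8.1076 = 6.73 °C.

6.73 °C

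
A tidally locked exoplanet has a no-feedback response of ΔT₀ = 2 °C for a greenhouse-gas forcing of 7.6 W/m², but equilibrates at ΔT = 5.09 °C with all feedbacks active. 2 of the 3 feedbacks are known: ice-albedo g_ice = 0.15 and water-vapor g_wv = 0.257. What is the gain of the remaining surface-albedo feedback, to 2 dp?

Amplification A = ΔT/ΔT₀ = 5.09/2 = 2.545.
Total gain g = 1 − 1/A = 1 − 1/2.545 = 0.6071.
Known gains sum to 0.15 + 0.257 = 0.407.
g_alb = 0.6071 − 0.407 = 0.20.

0.20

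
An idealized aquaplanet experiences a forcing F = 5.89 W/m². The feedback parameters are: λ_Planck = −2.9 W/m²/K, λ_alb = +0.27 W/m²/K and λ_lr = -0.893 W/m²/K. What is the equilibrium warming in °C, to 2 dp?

Net feedback parameter λ = (−2.9) + (+0.27) + (-0.893) = -3.523 W/m²/K.
ΔT = −F/λ = −5.89/(-3.523) = 1.67 °C.

1.67 °C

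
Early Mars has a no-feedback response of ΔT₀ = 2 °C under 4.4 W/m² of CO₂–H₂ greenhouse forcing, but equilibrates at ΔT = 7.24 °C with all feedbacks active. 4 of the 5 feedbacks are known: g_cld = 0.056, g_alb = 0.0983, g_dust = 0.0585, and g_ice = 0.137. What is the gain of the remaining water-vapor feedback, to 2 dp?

0.37

Amplification A = ΔT/ΔT₀ = 7.24/2 = 3.62.
Total gain g = 1 − 1/A = 1 − 1/3.62 = 0.7238.
Known gains sum to 0.056 + 0.0983 + 0.0585 + 0.137 = 0.3498.
g_wv = 0.7238 − 0.3498 = 0.37.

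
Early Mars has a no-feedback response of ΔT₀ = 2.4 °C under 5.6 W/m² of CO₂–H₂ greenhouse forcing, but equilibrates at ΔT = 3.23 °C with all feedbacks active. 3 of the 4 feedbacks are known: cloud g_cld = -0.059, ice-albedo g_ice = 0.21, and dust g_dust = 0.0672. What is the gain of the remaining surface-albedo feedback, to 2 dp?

Amplification A = ΔT/ΔT₀ = 3.23/2.4 = 1.346.
Total gain g = 1 − 1/A = 1 − 1/1.346 = 0.2571.
Known gains sum to -0.059 + 0.21 + 0.0672 = 0.2182.
g_alb = 0.2571 − 0.2182 = 0.04.

0.04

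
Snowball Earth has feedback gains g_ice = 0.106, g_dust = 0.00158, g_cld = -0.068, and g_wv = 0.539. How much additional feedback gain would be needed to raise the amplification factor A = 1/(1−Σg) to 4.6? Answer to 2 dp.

Current total gain = 0.57858.
Target gain for A = 4.6: g* = 1 − 1/4.6 = 0.7826.
Additional gain needed = 0.7826 − 0.57858 = 0.20.

0.20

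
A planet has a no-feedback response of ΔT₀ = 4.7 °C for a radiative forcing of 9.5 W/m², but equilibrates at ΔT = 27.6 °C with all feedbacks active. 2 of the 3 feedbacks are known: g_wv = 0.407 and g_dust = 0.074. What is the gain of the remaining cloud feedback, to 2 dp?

Amplification A = ΔT/ΔT₀ = 27.6/4.7 = 5.872.
Total gain g = 1 − 1/A = 1 − 1/5.872 = 0.8297.
Known gains sum to 0.407 + 0.074 = 0.481.
g_cld = 0.8297 − 0.481 = 0.35.

0.35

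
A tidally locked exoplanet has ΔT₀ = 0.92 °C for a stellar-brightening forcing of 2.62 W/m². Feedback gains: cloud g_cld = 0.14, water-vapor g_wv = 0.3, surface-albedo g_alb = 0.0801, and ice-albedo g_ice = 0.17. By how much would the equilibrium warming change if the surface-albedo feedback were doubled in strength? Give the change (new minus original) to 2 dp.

1.03 °C

Original: g = 0.6901, ΔT = 0.92/(1−0.6901) = 2.9687 °C.
With doubled surface-albedo: g' = 0.7702, ΔT' = 0.92/(1−0.7702) = 4.0035 °C.
Change = 4.0035 − 2.9687 = 1.03 °C.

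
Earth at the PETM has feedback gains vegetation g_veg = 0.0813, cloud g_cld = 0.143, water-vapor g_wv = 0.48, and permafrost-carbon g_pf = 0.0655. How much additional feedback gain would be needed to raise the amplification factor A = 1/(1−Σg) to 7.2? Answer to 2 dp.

Current total gain = 0.7698.
Target gain for A = 7.2: g* = 1 − 1/7.2 = 0.8611.
Additional gain needed = 0.8611 − 0.7698 = 0.09.

0.09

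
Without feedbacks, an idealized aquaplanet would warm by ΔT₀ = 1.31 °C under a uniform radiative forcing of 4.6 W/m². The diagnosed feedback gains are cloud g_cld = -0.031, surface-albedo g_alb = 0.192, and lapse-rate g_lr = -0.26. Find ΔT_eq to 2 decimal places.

Total gain g = -0.031 + 0.192 − 0.26 = -0.099.
Amplification A = 1/(1 + 0.099) = 0.9099.
ΔT = 1.31 × 0.9099 = 1.19 °C.

1.19 °C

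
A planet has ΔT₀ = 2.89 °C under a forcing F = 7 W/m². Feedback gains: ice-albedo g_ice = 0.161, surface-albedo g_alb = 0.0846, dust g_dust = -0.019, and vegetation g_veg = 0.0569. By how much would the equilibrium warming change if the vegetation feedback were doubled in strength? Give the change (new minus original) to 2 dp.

Original: g = 0.2835, ΔT = 2.89/(1−0.2835) = 4.0335 °C.
With doubled vegetation: g' = 0.3404, ΔT' = 2.89/(1−0.3404) = 4.3814 °C.
Change = 4.3814 − 4.0335 = 0.35 °C.

0.35 °C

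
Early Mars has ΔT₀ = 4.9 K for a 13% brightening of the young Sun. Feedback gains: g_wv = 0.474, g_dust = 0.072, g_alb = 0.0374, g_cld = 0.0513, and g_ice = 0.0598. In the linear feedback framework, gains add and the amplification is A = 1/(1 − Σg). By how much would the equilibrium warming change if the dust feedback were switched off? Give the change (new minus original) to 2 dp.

Original: g = 0.6945, ΔT = 4.9/(1−0.6945) = 16.0393 K.
Without dust: g' = 0.6225, ΔT' = 4.9/(1−0.6225) = 12.9801 K.
Change = 12.9801 − 16.0393 = -3.06 K.

-3.06 K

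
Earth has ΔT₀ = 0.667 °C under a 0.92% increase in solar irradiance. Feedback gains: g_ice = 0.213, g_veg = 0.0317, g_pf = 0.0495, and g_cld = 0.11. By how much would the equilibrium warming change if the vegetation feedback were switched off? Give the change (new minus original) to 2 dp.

Original: g = 0.4042, ΔT = 0.667/(1−0.4042) = 1.1195 °C.
Without vegetation: g' = 0.3725, ΔT' = 0.667/(1−0.3725) = 1.0629 °C.
Change = 1.0629 − 1.1195 = -0.06 °C.

-0.06 °C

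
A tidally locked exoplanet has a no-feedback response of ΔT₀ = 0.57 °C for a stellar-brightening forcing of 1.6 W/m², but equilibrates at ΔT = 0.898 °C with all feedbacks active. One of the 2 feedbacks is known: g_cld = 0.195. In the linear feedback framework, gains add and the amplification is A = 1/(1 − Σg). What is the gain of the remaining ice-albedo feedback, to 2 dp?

Amplification A = ΔT/ΔT₀ = 0.898/0.57 = 1.575.
Total gain g = 1 − 1/A = 1 − 1/1.575 = 0.3651.
The known gain is 0.195.
g_ice = 0.3651 − 0.195 = 0.17.

0.17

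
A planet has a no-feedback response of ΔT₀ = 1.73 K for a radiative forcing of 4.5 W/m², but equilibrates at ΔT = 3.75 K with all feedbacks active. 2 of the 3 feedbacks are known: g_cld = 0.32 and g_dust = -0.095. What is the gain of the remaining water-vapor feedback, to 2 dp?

0.31

Amplification A = ΔT/ΔT₀ = 3.75/1.73 = 2.168.
Total gain g = 1 − 1/A = 1 − 1/2.168 = 0.5387.
Known gains sum to 0.32 − 0.095 = 0.225.
g_wv = 0.5387 − 0.225 = 0.31.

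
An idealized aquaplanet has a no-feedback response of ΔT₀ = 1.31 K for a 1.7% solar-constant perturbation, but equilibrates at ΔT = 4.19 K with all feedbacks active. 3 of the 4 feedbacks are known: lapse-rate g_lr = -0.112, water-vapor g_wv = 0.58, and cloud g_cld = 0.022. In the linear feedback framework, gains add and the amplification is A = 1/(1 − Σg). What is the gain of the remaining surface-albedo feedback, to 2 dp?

Amplification A = ΔT/ΔT₀ = 4.19/1.31 = 3.198.
Total gain g = 1 − 1/A = 1 − 1/3.198 = 0.6873.
Known gains sum to -0.112 + 0.58 + 0.022 = 0.49.
g_alb = 0.6873 − 0.49 = 0.20.

0.20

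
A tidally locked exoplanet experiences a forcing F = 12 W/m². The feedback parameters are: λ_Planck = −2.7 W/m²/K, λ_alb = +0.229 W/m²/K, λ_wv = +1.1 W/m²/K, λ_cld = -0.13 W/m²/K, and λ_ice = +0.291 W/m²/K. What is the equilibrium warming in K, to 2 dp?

9.92 K

Net feedback parameter λ = (−2.7) + (+0.229) + (+1.1) + (-0.13) + (+0.291) = -1.21 W/m²/K.
ΔT = −F/λ = −12/(-1.21) = 9.92 K.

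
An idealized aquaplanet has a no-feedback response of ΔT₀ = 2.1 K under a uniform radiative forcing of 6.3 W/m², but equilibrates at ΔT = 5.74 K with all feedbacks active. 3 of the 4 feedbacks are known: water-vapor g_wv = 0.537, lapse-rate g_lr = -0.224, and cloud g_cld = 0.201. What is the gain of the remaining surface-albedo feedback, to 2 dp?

0.12

Amplification A = ΔT/ΔT₀ = 5.74/2.1 = 2.733.
Total gain g = 1 − 1/A = 1 − 1/2.733 = 0.6341.
Known gains sum to 0.537 − 0.224 + 0.201 = 0.514.
g_alb = 0.6341 − 0.514 = 0.12.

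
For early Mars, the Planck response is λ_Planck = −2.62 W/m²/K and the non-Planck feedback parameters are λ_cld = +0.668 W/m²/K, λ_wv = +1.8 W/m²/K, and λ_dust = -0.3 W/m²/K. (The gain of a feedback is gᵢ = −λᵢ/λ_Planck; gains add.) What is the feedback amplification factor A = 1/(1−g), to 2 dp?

Convert to gains: g_cld = 0.668/2.62 = 0.255; g_wv = 1.8/2.62 = 0.687; g_dust = -0.3/2.62 = -0.1145.
Total gain g = 0.8275.
A = 1/(1 − 0.8275) = 5.80.

5.80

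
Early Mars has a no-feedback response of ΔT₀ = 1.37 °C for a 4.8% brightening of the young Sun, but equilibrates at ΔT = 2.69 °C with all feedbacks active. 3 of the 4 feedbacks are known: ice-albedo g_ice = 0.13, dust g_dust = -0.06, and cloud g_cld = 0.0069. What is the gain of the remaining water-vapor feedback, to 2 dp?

Amplification A = ΔT/ΔT₀ = 2.69/1.37 = 1.964.
Total gain g = 1 − 1/A = 1 − 1/1.964 = 0.4908.
Known gains sum to 0.13 − 0.06 + 0.0069 = 0.0769.
g_wv = 0.4908 − 0.0769 = 0.41.

0.41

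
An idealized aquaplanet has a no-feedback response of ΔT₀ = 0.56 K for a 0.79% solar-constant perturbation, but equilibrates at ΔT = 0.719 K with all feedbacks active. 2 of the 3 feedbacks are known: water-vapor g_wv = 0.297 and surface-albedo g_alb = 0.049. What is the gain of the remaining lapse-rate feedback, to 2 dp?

Amplification A = ΔT/ΔT₀ = 0.719/0.56 = 1.284.
Total gain g = 1 − 1/A = 1 − 1/1.284 = 0.2212.
Known gains sum to 0.297 + 0.049 = 0.346.
g_lr = 0.2212 − 0.346 = -0.12.

-0.12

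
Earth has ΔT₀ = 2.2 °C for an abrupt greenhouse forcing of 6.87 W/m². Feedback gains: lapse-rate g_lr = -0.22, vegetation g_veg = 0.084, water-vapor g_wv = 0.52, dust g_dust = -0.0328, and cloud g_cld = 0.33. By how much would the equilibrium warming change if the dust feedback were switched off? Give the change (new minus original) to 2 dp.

0.79 °C

Original: g = 0.6812, ΔT = 2.2/(1−0.6812) = 6.9009 °C.
Without dust: g' = 0.714, ΔT' = 2.2/(1−0.714) = 7.6923 °C.
Change = 7.6923 − 6.9009 = 0.79 °C.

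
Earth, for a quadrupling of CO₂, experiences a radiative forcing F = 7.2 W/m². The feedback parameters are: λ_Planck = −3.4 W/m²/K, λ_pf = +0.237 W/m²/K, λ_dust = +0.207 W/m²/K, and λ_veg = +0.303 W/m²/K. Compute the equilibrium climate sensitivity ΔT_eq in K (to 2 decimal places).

2.71 K

Net feedback parameter λ = (−3.4) + (+0.237) + (+0.207) + (+0.303) = -2.653 W/m²/K.
ΔT = −F/λ = −7.2/(-2.653) = 2.71 K.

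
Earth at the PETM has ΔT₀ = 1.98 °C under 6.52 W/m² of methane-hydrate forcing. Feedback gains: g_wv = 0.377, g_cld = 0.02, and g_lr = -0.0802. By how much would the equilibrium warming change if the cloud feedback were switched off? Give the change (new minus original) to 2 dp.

-0.08 °C

Original: g = 0.3168, ΔT = 1.98/(1−0.3168) = 2.8981 °C.
Without cloud: g' = 0.2968, ΔT' = 1.98/(1−0.2968) = 2.8157 °C.
Change = 2.8157 − 2.8981 = -0.08 °C.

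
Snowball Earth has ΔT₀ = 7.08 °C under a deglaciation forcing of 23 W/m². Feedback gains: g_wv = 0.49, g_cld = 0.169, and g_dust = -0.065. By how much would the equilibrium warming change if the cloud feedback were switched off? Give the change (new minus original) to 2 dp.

Original: g = 0.594, ΔT = 7.08/(1−0.594) = 17.4384 °C.
Without cloud: g' = 0.425, ΔT' = 7.08/(1−0.425) = 12.3130 °C.
Change = 12.3130 − 17.4384 = -5.13 °C.

-5.13 °C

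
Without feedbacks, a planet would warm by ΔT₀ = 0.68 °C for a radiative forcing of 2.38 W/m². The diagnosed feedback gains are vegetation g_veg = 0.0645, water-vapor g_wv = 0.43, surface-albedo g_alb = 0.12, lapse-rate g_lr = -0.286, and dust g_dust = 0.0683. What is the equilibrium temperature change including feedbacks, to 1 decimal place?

1.1 °C

Total gain g = 0.0645 + 0.43 + 0.12 − 0.286 + 0.0683 = 0.3968.
Amplification A = 1/(1 − 0.3968) = 1.658.
ΔT = 0.68 × 1.658 = 1.1 °C.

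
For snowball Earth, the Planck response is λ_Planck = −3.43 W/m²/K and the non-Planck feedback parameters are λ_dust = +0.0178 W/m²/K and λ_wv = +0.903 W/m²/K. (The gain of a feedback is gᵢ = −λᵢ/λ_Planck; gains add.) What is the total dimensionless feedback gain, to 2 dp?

0.27

Convert to gains: g_dust = 0.0178/3.43 = 0.00519; g_wv = 0.903/3.43 = 0.2633.
Total gain g = 0.26849.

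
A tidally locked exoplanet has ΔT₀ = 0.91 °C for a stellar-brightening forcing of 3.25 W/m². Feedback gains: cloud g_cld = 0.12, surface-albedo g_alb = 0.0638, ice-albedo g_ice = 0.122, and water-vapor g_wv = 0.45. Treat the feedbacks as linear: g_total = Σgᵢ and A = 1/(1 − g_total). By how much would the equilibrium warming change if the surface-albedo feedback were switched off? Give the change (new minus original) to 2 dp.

Original: g = 0.7558, ΔT = 0.91/(1−0.7558) = 3.7265 °C.
Without surface-albedo: g' = 0.692, ΔT' = 0.91/(1−0.692) = 2.9545 °C.
Change = 2.9545 − 3.7265 = -0.77 °C.

-0.77 °C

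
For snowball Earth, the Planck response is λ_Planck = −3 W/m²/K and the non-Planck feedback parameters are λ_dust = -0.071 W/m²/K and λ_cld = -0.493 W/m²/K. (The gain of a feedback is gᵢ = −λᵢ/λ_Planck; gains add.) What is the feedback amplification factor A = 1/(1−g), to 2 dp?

Convert to gains: g_dust = -0.071/3 = -0.02367; g_cld = -0.493/3 = -0.1643.
Total gain g = -0.18797.
A = 1/(1 + 0.18797) = 0.84.

0.84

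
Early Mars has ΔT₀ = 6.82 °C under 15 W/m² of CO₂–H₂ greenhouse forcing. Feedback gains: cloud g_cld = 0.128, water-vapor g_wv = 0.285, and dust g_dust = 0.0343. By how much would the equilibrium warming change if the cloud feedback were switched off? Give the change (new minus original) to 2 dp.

Original: g = 0.4473, ΔT = 6.82/(1−0.4473) = 12.3394 °C.
Without cloud: g' = 0.3193, ΔT' = 6.82/(1−0.3193) = 10.0191 °C.
Change = 10.0191 − 12.3394 = -2.32 °C.

-2.32 °C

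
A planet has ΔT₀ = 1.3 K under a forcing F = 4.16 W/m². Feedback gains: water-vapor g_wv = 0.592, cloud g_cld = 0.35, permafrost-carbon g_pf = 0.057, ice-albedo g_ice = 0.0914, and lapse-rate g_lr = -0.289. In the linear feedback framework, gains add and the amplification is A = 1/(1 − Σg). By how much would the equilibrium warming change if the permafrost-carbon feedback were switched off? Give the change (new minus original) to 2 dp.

Original: g = 0.8014, ΔT = 1.3/(1−0.8014) = 6.5458 K.
Without permafrost-carbon: g' = 0.7444, ΔT' = 1.3/(1−0.7444) = 5.0861 K.
Change = 5.0861 − 6.5458 = -1.46 K.

-1.46 K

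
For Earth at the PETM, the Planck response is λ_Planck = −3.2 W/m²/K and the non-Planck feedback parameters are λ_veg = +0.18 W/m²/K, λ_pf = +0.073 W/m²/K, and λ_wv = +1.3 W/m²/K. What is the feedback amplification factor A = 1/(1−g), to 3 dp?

1.943

Convert to gains: g_veg = 0.18/3.2 = 0.05625; g_pf = 0.073/3.2 = 0.02281; g_wv = 1.3/3.2 = 0.4062.
Total gain g = 0.48526.
A = 1/(1 − 0.48526) = 1.943.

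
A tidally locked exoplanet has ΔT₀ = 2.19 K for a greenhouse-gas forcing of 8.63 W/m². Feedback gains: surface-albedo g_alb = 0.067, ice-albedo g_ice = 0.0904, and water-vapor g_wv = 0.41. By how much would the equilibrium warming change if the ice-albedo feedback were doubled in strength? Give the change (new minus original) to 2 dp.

Original: g = 0.5674, ΔT = 2.19/(1−0.5674) = 5.0624 K.
With doubled ice-albedo: g' = 0.6578, ΔT' = 2.19/(1−0.6578) = 6.3998 K.
Change = 6.3998 − 5.0624 = 1.34 K.

1.34 K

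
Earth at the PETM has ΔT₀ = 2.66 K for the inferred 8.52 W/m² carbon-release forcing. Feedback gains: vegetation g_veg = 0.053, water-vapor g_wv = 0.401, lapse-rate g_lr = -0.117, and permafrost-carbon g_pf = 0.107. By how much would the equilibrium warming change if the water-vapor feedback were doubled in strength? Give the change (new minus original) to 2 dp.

Original: g = 0.444, ΔT = 2.66/(1−0.444) = 4.7842 K.
With doubled water-vapor: g' = 0.845, ΔT' = 2.66/(1−0.845) = 17.1613 K.
Change = 17.1613 − 4.7842 = 12.38 K.

12.38 K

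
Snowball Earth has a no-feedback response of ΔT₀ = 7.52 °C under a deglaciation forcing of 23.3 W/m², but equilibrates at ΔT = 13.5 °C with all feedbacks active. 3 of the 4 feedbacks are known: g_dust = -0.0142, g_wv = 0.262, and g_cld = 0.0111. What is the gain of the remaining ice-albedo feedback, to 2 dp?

Amplification A = ΔT/ΔT₀ = 13.5/7.52 = 1.795.
Total gain g = 1 − 1/A = 1 − 1/1.795 = 0.4429.
Known gains sum to -0.0142 + 0.262 + 0.0111 = 0.2589.
g_ice = 0.4429 − 0.2589 = 0.18.

0.18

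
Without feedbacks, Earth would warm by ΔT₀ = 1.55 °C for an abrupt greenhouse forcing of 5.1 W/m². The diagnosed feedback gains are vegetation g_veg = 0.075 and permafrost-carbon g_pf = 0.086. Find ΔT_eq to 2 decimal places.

Total gain g = 0.075 + 0.086 = 0.161.
Amplification A = 1/(1 − 0.161) = 1.192.
ΔT = 1.55 × 1.192 = 1.85 °C.

1.85 °C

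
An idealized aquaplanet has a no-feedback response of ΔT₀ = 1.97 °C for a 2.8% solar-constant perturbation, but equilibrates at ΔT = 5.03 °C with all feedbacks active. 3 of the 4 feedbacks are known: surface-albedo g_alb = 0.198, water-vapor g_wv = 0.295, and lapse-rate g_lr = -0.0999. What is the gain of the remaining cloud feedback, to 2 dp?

Amplification A = ΔT/ΔT₀ = 5.03/1.97 = 2.553.
Total gain g = 1 − 1/A = 1 − 1/2.553 = 0.6083.
Known gains sum to 0.198 + 0.295 − 0.0999 = 0.3931.
g_cld = 0.6083 − 0.3931 = 0.22.

0.22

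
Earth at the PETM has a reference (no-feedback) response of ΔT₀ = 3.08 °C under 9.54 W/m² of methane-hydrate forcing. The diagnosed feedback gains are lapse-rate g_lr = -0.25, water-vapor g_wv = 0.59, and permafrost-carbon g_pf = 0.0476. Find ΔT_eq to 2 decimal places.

5.03 °C

Total gain g = -0.25 + 0.59 + 0.0476 = 0.3876.
Amplification A = 1/(1 − 0.3876) = 1.633.
ΔT = 3.08 × 1.633 = 5.03 °C.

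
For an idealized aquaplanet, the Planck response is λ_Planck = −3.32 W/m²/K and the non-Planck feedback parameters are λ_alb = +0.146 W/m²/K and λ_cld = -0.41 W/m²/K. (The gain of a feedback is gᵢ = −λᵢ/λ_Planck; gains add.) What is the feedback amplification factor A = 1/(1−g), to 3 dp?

0.926

Convert to gains: g_alb = 0.146/3.32 = 0.04398; g_cld = -0.41/3.32 = -0.1235.
Total gain g = -0.07952.
A = 1/(1 + 0.07952) = 0.926.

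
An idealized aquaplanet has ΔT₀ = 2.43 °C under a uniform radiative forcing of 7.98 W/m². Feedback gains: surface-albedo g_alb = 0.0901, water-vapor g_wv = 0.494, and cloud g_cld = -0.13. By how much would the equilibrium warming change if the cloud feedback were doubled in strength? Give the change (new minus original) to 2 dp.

-0.86 °C

Original: g = 0.4541, ΔT = 2.43/(1−0.4541) = 4.4514 °C.
With doubled cloud: g' = 0.3241, ΔT' = 2.43/(1−0.3241) = 3.5952 °C.
Change = 3.5952 − 4.4514 = -0.86 °C.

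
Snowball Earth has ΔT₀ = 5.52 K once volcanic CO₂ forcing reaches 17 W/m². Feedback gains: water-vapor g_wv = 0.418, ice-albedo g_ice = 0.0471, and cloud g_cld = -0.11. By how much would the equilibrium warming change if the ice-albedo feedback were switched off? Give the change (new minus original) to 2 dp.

Original: g = 0.3551, ΔT = 5.52/(1−0.3551) = 8.5595 K.
Without ice-albedo: g' = 0.308, ΔT' = 5.52/(1−0.308) = 7.9769 K.
Change = 7.9769 − 8.5595 = -0.58 K.

-0.58 K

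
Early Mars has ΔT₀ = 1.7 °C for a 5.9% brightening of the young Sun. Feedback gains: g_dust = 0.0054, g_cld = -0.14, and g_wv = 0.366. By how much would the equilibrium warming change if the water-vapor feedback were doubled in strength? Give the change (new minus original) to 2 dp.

Original: g = 0.2314, ΔT = 1.7/(1−0.2314) = 2.2118 °C.
With doubled water-vapor: g' = 0.5974, ΔT' = 1.7/(1−0.5974) = 4.2226 °C.
Change = 4.2226 − 2.2118 = 2.01 °C.

2.01 °C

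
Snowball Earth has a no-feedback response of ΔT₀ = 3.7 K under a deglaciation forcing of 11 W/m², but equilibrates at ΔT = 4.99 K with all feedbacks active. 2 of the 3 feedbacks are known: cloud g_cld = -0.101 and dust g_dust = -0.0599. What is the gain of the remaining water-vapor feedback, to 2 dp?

Amplification A = ΔT/ΔT₀ = 4.99/3.7 = 1.349.
Total gain g = 1 − 1/A = 1 − 1/1.349 = 0.2587.
Known gains sum to -0.101 − 0.0599 = -0.1609.
g_wv = 0.2587 + 0.1609 = 0.42.

0.42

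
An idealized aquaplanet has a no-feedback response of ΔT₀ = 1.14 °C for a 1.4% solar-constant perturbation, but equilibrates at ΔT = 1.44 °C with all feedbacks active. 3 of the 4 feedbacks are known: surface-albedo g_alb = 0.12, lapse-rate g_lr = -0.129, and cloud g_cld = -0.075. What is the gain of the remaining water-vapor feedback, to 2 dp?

0.29

Amplification A = ΔT/ΔT₀ = 1.44/1.14 = 1.263.
Total gain g = 1 − 1/A = 1 − 1/1.263 = 0.2082.
Known gains sum to 0.12 − 0.129 − 0.075 = -0.084.
g_wv = 0.2082 + 0.084 = 0.29.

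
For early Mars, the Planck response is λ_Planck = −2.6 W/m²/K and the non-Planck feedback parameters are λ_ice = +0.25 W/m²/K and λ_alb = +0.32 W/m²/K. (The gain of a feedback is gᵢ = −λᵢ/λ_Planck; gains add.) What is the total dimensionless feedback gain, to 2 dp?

0.22

Convert to gains: g_ice = 0.25/2.6 = 0.09615; g_alb = 0.32/2.6 = 0.1231.
Total gain g = 0.21925.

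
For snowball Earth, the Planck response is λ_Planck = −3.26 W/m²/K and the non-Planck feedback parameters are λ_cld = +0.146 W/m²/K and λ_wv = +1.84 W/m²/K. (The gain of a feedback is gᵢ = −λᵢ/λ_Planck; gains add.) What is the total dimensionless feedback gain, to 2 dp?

0.61

Convert to gains: g_cld = 0.146/3.26 = 0.04479; g_wv = 1.84/3.26 = 0.5644.
Total gain g = 0.60919.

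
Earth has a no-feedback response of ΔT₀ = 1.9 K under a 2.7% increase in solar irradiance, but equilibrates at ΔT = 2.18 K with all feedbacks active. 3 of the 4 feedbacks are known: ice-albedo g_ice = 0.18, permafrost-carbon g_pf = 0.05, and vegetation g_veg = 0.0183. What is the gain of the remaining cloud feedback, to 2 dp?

Amplification A = ΔT/ΔT₀ = 2.18/1.9 = 1.147.
Total gain g = 1 − 1/A = 1 − 1/1.147 = 0.1282.
Known gains sum to 0.18 + 0.05 + 0.0183 = 0.2483.
g_cld = 0.1282 − 0.2483 = -0.12.

-0.12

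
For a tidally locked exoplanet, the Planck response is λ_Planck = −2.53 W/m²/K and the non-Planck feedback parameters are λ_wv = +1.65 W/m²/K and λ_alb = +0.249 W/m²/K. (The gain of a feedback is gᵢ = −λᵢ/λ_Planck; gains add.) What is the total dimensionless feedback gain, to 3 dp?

Convert to gains: g_wv = 1.65/2.53 = 0.6522; g_alb = 0.249/2.53 = 0.09842.
Total gain g = 0.75062.

0.751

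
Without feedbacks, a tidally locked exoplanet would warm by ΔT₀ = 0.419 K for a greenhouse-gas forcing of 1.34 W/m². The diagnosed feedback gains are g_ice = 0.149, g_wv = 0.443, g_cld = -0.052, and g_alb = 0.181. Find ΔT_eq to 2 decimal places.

1.50 K

Total gain g = 0.149 + 0.443 − 0.052 + 0.181 = 0.721.
Amplification A = 1/(1 − 0.721) = 3.584.
ΔT = 0.419 × 3.584 = 1.50 K.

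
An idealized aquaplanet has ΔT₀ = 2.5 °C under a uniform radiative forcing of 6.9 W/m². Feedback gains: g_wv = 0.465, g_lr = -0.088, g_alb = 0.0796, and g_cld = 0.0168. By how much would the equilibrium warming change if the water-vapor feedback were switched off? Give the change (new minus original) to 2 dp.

-2.23 °C

Original: g = 0.4734, ΔT = 2.5/(1−0.4734) = 4.7474 °C.
Without water-vapor: g' = 0.0084, ΔT' = 2.5/(1−0.0084) = 2.5212 °C.
Change = 2.5212 − 4.7474 = -2.23 °C.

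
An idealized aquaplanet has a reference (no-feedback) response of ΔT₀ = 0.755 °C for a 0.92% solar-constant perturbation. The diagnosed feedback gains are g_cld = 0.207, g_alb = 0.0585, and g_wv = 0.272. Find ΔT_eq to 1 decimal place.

Total gain g = 0.207 + 0.0585 + 0.272 = 0.5375.
Amplification A = 1/(1 − 0.5375) = 2.162.
ΔT = 0.755 × 2.162 = 1.6 °C.

1.6 °C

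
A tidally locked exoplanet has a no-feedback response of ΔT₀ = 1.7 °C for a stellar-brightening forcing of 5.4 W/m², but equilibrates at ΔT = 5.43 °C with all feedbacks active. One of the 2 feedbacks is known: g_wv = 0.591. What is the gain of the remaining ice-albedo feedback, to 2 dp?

Amplification A = ΔT/ΔT₀ = 5.43/1.7 = 3.194.
Total gain g = 1 − 1/A = 1 − 1/3.194 = 0.6869.
The known gain is 0.591.
g_ice = 0.6869 − 0.591 = 0.10.

0.10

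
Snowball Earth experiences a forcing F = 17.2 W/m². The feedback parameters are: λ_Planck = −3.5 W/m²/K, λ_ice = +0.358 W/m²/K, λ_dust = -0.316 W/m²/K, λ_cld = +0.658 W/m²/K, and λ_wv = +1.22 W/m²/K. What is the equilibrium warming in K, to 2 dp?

10.89 K

Net feedback parameter λ = (−3.5) + (+0.358) + (-0.316) + (+0.658) + (+1.22) = -1.58 W/m²/K.
ΔT = −F/λ = −17.2/(-1.58) = 10.89 K.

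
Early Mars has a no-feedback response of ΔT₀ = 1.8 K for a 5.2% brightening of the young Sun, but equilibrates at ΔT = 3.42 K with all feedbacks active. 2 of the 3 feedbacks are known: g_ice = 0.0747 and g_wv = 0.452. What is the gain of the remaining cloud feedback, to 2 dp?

Amplification A = ΔT/ΔT₀ = 3.42/1.8 = 1.9.
Total gain g = 1 − 1/A = 1 − 1/1.9 = 0.4737.
Known gains sum to 0.0747 + 0.452 = 0.5267.
g_cld = 0.4737 − 0.5267 = -0.05.

-0.05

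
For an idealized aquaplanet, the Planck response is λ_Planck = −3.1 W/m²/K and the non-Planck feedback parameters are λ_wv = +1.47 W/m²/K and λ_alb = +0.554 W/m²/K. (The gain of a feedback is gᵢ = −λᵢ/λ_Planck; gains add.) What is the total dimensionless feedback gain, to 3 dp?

Convert to gains: g_wv = 1.47/3.1 = 0.4742; g_alb = 0.554/3.1 = 0.1787.
Total gain g = 0.6529.

0.653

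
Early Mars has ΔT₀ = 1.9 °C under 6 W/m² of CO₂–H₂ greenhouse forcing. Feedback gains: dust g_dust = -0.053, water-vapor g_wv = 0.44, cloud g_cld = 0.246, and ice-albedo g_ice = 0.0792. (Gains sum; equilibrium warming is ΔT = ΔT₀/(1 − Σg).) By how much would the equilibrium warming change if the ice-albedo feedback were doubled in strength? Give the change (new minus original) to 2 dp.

Original: g = 0.7122, ΔT = 1.9/(1−0.7122) = 6.6018 °C.
With doubled ice-albedo: g' = 0.7914, ΔT' = 1.9/(1−0.7914) = 9.1083 °C.
Change = 9.1083 − 6.6018 = 2.51 °C.

2.51 °C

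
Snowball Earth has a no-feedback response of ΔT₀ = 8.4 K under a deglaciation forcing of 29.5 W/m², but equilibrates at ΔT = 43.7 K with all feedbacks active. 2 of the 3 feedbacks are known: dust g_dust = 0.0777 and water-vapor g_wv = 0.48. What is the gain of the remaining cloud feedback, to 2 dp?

0.25

Amplification A = ΔT/ΔT₀ = 43.7/8.4 = 5.202.
Total gain g = 1 − 1/A = 1 − 1/5.202 = 0.8078.
Known gains sum to 0.0777 + 0.48 = 0.5577.
g_cld = 0.8078 − 0.5577 = 0.25.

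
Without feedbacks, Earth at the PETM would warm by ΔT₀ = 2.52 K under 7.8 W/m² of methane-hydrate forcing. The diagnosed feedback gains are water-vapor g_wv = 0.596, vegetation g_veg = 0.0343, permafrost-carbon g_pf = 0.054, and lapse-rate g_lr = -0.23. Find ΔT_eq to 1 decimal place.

4.6 K

Total gain g = 0.596 + 0.0343 + 0.054 − 0.23 = 0.4543.
Amplification A = 1/(1 − 0.4543) = 1.833.
ΔT = 2.52 × 1.833 = 4.6 K.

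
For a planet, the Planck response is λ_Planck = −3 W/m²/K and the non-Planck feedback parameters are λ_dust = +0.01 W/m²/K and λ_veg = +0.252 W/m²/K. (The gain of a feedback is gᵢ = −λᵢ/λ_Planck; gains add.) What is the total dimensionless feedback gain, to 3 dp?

0.087

Convert to gains: g_dust = 0.01/3 = 0.003333; g_veg = 0.252/3 = 0.084.
Total gain g = 0.087333.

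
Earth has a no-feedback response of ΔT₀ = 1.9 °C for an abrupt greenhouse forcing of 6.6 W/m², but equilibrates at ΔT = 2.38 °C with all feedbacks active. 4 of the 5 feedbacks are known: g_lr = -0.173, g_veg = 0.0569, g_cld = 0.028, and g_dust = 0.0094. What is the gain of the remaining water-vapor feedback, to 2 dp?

0.28

Amplification A = ΔT/ΔT₀ = 2.38/1.9 = 1.253.
Total gain g = 1 − 1/A = 1 − 1/1.253 = 0.2019.
Known gains sum to -0.173 + 0.0569 + 0.028 + 0.0094 = -0.0787.
g_wv = 0.2019 + 0.0787 = 0.28.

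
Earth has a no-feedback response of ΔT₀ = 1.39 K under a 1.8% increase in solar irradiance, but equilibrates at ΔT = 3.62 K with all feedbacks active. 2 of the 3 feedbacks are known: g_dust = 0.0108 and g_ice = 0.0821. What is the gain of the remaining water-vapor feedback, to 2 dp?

Amplification A = ΔT/ΔT₀ = 3.62/1.39 = 2.604.
Total gain g = 1 − 1/A = 1 − 1/2.604 = 0.616.
Known gains sum to 0.0108 + 0.0821 = 0.0929.
g_wv = 0.616 − 0.0929 = 0.52.

0.52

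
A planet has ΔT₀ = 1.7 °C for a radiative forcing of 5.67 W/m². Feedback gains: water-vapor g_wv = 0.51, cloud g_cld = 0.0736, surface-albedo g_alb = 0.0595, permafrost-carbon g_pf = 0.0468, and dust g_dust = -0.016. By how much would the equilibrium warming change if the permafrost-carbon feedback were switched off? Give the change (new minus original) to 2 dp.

Original: g = 0.6739, ΔT = 1.7/(1−0.6739) = 5.2131 °C.
Without permafrost-carbon: g' = 0.6271, ΔT' = 1.7/(1−0.6271) = 4.5589 °C.
Change = 4.5589 − 5.2131 = -0.65 °C.

-0.65 °C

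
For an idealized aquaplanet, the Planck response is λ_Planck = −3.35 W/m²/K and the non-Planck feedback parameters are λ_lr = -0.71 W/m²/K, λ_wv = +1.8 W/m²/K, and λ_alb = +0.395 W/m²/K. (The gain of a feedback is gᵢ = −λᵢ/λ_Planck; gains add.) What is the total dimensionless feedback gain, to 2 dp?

Convert to gains: g_lr = -0.71/3.35 = -0.2119; g_wv = 1.8/3.35 = 0.5373; g_alb = 0.395/3.35 = 0.1179.
Total gain g = 0.4433.

0.44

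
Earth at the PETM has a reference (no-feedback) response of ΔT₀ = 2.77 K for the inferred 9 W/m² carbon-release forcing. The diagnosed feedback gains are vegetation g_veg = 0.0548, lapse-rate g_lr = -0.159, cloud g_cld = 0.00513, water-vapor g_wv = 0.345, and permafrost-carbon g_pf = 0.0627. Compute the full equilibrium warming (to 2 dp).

4.01 K

Total gain g = 0.0548 − 0.159 + 0.00513 + 0.345 + 0.0627 = 0.30863.
Amplification A = 1/(1 − 0.30863) = 1.446.
ΔT = 2.77 × 1.446 = 4.01 K.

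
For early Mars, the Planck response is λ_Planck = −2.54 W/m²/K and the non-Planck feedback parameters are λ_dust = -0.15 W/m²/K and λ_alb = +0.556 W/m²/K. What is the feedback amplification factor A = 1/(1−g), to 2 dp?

1.19

Convert to gains: g_dust = -0.15/2.54 = -0.05906; g_alb = 0.556/2.54 = 0.2189.
Total gain g = 0.15984.
A = 1/(1 − 0.15984) = 1.19.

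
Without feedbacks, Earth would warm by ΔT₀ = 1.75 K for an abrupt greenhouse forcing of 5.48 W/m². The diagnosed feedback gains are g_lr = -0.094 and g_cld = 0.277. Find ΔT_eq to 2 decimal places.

2.14 K

Total gain g = -0.094 + 0.277 = 0.183.
Amplification A = 1/(1 − 0.183) = 1.224.
ΔT = 1.75 × 1.224 = 2.14 K.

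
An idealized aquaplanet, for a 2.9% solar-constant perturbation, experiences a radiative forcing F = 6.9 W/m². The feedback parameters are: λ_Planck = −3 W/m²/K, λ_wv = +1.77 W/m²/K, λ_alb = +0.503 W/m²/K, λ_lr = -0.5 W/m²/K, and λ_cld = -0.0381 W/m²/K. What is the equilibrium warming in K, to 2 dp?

Net feedback parameter λ = (−3) + (+1.77) + (+0.503) + (-0.5) + (-0.0381) = -1.2651 W/m²/K.
ΔT = −F/λ = −6.9/(-1.2651) = 5.45 K.

5.45 K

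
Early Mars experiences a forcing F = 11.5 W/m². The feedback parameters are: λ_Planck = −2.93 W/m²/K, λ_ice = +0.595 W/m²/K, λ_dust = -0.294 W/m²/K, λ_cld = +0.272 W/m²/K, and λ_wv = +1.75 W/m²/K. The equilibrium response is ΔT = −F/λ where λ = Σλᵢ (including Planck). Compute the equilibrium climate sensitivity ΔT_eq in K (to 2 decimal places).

18.95 K

Net feedback parameter λ = (−2.93) + (+0.595) + (-0.294) + (+0.272) + (+1.75) = -0.607 W/m²/K.
ΔT = −F/λ = −11.5/(-0.607) = 18.95 K.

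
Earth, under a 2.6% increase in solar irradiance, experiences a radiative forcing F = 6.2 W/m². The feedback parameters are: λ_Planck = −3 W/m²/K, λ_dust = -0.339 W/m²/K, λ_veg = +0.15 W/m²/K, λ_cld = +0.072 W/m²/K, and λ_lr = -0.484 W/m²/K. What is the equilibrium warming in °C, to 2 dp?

1.72 °C

Net feedback parameter λ = (−3) + (-0.339) + (+0.15) + (+0.072) + (-0.484) = -3.601 W/m²/K.
ΔT = −F/λ = −6.2/(-3.601) = 1.72 °C.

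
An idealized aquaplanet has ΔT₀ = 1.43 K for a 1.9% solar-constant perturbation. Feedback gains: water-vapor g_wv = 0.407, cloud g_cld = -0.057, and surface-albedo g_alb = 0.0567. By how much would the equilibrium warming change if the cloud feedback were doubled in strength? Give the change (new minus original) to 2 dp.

Original: g = 0.4067, ΔT = 1.43/(1−0.4067) = 2.4102 K.
With doubled cloud: g' = 0.3497, ΔT' = 1.43/(1−0.3497) = 2.1990 K.
Change = 2.1990 − 2.4102 = -0.21 K.

-0.21 K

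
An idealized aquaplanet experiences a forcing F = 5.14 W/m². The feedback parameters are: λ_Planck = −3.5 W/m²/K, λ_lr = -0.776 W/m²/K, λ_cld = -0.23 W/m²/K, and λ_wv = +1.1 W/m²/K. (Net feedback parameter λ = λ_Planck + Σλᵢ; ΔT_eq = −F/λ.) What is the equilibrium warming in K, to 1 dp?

Net feedback parameter λ = (−3.5) + (-0.776) + (-0.23) + (+1.1) = -3.406 W/m²/K.
ΔT = −F/λ = −5.14/(-3.406) = 1.5 K.

1.5 K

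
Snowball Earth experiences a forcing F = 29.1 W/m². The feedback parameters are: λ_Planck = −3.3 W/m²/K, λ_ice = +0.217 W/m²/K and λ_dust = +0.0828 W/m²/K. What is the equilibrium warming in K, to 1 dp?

9.7 K

Net feedback parameter λ = (−3.3) + (+0.217) + (+0.0828) = -3.0002 W/m²/K.
ΔT = −F/λ = −29.1/(-3.0002) = 9.7 K.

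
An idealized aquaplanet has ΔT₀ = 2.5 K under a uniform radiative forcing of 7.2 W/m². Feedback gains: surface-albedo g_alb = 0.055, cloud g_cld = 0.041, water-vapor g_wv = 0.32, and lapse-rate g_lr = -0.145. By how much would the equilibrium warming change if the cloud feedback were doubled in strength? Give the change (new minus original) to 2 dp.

Original: g = 0.271, ΔT = 2.5/(1−0.271) = 3.4294 K.
With doubled cloud: g' = 0.312, ΔT' = 2.5/(1−0.312) = 3.6337 K.
Change = 3.6337 − 3.4294 = 0.20 K.

0.20 K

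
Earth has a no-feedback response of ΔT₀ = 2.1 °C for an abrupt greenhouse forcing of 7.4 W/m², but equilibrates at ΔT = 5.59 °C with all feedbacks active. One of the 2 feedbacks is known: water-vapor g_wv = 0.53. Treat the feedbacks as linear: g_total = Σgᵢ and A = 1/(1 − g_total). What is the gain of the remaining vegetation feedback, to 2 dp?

0.09

Amplification A = ΔT/ΔT₀ = 5.59/2.1 = 2.662.
Total gain g = 1 − 1/A = 1 − 1/2.662 = 0.6243.
The known gain is 0.53.
g_veg = 0.6243 − 0.53 = 0.09.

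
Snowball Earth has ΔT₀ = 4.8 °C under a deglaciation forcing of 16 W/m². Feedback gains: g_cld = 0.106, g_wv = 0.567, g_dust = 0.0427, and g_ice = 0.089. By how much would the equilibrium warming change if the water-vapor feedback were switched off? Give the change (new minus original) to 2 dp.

-18.28 °C

Original: g = 0.8047, ΔT = 4.8/(1−0.8047) = 24.5776 °C.
Without water-vapor: g' = 0.2377, ΔT' = 4.8/(1−0.2377) = 6.2967 °C.
Change = 6.2967 − 24.5776 = -18.28 °C.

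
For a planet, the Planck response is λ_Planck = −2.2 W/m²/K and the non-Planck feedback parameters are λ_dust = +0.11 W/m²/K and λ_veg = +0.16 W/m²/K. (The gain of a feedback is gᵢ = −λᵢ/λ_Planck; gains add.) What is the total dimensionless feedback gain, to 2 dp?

0.12

Convert to gains: g_dust = 0.11/2.2 = 0.05; g_veg = 0.16/2.2 = 0.07273.
Total gain g = 0.12273.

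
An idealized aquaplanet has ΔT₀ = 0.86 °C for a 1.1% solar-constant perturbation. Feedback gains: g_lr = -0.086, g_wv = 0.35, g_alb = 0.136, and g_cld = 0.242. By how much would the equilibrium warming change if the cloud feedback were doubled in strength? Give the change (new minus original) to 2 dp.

Original: g = 0.642, ΔT = 0.86/(1−0.642) = 2.4022 °C.
With doubled cloud: g' = 0.884, ΔT' = 0.86/(1−0.884) = 7.4138 °C.
Change = 7.4138 − 2.4022 = 5.01 °C.

5.01 °C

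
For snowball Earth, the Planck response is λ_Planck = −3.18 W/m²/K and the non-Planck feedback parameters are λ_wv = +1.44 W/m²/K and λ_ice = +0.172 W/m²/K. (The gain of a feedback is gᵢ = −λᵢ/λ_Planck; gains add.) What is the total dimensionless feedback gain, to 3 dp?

0.507

Convert to gains: g_wv = 1.44/3.18 = 0.4528; g_ice = 0.172/3.18 = 0.05409.
Total gain g = 0.50689.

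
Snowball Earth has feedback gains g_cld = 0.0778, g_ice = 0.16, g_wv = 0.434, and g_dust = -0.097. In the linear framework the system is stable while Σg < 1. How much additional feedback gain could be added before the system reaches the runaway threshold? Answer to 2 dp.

Current total gain = 0.0778 + 0.16 + 0.434 − 0.097 = 0.5748.
Margin to runaway = 1 − 0.5748 = 0.43.

0.43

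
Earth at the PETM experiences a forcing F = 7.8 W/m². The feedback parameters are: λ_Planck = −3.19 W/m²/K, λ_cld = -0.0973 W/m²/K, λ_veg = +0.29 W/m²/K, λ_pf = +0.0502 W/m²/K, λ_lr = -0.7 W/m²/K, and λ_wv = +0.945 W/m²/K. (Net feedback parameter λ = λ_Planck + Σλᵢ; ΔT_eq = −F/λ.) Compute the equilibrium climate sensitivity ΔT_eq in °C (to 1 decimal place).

Net feedback parameter λ = (−3.19) + (-0.0973) + (+0.29) + (+0.0502) + (-0.7) + (+0.945) = -2.7021 W/m²/K.
ΔT = −F/λ = −7.8/(-2.7021) = 2.9 °C.

2.9 °C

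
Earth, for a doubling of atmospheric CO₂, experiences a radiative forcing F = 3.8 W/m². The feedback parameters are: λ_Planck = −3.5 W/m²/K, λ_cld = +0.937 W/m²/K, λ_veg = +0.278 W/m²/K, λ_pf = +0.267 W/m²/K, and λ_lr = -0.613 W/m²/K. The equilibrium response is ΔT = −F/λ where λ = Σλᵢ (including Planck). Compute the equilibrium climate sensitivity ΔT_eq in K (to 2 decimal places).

1.44 K

Net feedback parameter λ = (−3.5) + (+0.937) + (+0.278) + (+0.267) + (-0.613) = -2.631 W/m²/K.
ΔT = −F/λ = −3.8/(-2.631) = 1.44 K.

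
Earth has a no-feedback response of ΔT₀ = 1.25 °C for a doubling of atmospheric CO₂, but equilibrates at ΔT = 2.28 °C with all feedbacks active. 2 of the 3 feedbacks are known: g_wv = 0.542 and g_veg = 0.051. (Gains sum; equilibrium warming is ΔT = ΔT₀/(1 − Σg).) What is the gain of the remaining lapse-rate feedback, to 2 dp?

-0.14

Amplification A = ΔT/ΔT₀ = 2.28/1.25 = 1.824.
Total gain g = 1 − 1/A = 1 − 1/1.824 = 0.4518.
Known gains sum to 0.542 + 0.051 = 0.593.
g_lr = 0.4518 − 0.593 = -0.14.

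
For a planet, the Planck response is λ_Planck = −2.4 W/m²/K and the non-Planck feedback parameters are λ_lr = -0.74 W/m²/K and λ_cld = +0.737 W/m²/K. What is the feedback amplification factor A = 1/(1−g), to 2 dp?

1.00

Convert to gains: g_lr = -0.74/2.4 = -0.3083; g_cld = 0.737/2.4 = 0.3071.
Total gain g = -0.0012.
A = 1/(1 + 0.0012) = 1.00.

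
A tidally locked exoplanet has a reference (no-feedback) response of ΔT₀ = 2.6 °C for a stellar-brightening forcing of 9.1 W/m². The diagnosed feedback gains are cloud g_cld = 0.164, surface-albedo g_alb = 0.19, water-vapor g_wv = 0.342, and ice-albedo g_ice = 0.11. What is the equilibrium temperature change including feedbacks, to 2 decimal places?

Total gain g = 0.164 + 0.19 + 0.342 + 0.11 = 0.806.
Amplification A = 1/(1 − 0.806) = 5.155.
ΔT = 2.6 × 5.155 = 13.40 °C.

13.40 °C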